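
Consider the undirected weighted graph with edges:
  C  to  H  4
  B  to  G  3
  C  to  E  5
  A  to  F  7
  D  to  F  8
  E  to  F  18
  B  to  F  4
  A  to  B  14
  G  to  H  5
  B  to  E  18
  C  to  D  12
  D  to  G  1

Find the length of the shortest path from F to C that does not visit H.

Comparing a few candidate routes:
F-D-G-B-E-C: 8 + 1 + 3 + 18 + 5 = 35
F-B-E-C: 4 + 18 + 5 = 27
F-B-G-D-C: 4 + 3 + 1 + 12 = 20
F-E-C: 18 + 5 = 23
F-D-C: 8 + 12 = 20
The minimum is 20.

20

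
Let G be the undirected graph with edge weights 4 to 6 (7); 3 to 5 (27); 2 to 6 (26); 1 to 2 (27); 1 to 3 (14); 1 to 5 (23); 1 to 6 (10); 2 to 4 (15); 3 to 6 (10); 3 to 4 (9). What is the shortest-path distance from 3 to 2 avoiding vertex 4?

36

Some routes from 3 to 2 avoiding 4:
3-6-2: 10 + 26 = 36
3-6-1-2: 10 + 10 + 27 = 47
3-1-2: 14 + 27 = 41
Best route has total 36.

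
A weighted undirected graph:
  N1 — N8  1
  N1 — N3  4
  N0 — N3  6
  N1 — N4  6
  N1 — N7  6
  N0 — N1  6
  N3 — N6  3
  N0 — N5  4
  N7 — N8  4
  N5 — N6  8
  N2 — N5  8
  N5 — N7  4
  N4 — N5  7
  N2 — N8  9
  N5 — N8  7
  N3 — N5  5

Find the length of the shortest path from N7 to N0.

A few of the N7→N0 routes:
N7-N5-N3-N0: 4 + 5 + 6 = 15
N7-N1-N0: 6 + 6 = 12
N7-N5-N0: 4 + 4 = 8
N7-N8-N1-N0: 4 + 1 + 6 = 11
Shortest: 8.

8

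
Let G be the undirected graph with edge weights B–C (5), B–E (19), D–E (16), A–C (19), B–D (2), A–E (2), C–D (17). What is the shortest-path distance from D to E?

Candidate routes:
D→E: 16
D→C→A→E: 17 + 19 + 2 = 38
D→C→B→E: 17 + 5 + 19 = 41
D→B→C→A→E: 2 + 5 + 19 + 2 = 28
D→B→E: 2 + 19 = 21
Shortest: 16.

16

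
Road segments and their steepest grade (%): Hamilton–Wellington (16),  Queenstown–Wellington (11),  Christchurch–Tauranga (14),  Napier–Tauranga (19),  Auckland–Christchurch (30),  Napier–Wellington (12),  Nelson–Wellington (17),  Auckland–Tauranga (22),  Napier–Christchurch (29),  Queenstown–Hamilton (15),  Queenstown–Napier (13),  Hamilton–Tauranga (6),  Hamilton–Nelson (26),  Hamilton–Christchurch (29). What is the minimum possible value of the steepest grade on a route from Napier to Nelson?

17

Comparing a few candidate routes:
Napier-Queenstown-Wellington-Nelson: max(13, 11, 17) = 17
Napier-Tauranga-Hamilton-Queenstown-Wellington-Nelson: max(19, 6, 15, 11, 17) = 19
Napier-Wellington-Nelson: max(12, 17) = 17
Napier-Tauranga-Hamilton-Wellington-Nelson: max(19, 6, 16, 17) = 19
Napier-Queenstown-Hamilton-Wellington-Nelson: max(13, 15, 16, 17) = 17
The minimum achievable maximum is 17%.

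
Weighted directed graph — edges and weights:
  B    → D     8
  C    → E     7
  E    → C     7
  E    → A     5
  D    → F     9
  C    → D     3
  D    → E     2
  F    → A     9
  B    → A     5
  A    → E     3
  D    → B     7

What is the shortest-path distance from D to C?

Paths from D to C:
D-E-C: 2 + 7 = 9
D-B-A-E-C: 7 + 5 + 3 + 7 = 22
D-F-A-E-C: 9 + 9 + 3 + 7 = 28
Best route has total 9.

9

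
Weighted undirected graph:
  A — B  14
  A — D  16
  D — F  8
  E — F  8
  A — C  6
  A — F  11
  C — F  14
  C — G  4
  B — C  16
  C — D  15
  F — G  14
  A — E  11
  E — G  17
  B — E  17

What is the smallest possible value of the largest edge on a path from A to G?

6

Comparing a few candidate routes:
A -> C -> F -> G: max(6, 14, 14) = 14
A -> E -> F -> C -> G: max(11, 8, 14, 4) = 14
A -> C -> G: max(6, 4) = 6
A -> E -> F -> G: max(11, 8, 14) = 14
Best route has worst link 6.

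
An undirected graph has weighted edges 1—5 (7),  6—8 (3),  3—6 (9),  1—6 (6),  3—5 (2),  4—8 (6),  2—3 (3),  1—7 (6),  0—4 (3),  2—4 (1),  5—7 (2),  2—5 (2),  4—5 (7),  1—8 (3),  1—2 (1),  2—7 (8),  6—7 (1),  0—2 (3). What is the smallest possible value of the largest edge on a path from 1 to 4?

1

A few of the 1→4 routes:
1 → 8 → 6 → 7 → 5 → 2 → 0 → 4: max(3, 3, 1, 2, 2, 3, 3) = 3
1 → 2 → 4: max(1, 1) = 1
1 → 8 → 6 → 7 → 5 → 3 → 2 → 4: max(3, 3, 1, 2, 2, 3, 1) = 3
1 → 8 → 6 → 7 → 5 → 3 → 2 → 0 → 4: max(3, 3, 1, 2, 2, 3, 3, 3) = 3
1 → 8 → 6 → 7 → 5 → 2 → 4: max(3, 3, 1, 2, 2, 1) = 3
The minimum achievable maximum is 1.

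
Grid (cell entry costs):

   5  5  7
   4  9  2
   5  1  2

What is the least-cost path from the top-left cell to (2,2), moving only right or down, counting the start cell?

17

Path r0c0 r1c0 r2c0 r2c1 r2c2: 5 + 4 + 5 + 1 + 2 = 17.
For comparison, the top-then-right route costs 21.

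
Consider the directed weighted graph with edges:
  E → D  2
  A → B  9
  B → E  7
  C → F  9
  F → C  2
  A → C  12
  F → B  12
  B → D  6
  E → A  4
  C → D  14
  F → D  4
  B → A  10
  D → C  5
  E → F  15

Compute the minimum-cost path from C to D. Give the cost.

13

Routes from C to D:
C-F-B-E-D: 9 + 12 + 7 + 2 = 30
C-F-B-D: 9 + 12 + 6 = 27
C-F-D: 9 + 4 = 13
C-D: 14
The minimum is 13.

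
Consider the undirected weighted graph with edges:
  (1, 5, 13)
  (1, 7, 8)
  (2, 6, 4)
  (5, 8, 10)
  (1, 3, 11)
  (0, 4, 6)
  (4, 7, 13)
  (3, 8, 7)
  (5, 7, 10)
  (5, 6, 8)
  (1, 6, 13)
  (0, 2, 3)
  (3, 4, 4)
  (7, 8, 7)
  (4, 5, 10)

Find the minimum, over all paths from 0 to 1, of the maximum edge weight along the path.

Some routes from 0 to 1:
0 → 4 → 3 → 8 → 7 → 1: max(6, 4, 7, 7, 8) = 8
0 → 2 → 6 → 5 → 4 → 3 → 8 → 7 → 1: max(3, 4, 8, 10, 4, 7, 7, 8) = 10
0 → 2 → 6 → 5 → 8 → 7 → 1: max(3, 4, 8, 10, 7, 8) = 10
The minimum achievable maximum is 8.

8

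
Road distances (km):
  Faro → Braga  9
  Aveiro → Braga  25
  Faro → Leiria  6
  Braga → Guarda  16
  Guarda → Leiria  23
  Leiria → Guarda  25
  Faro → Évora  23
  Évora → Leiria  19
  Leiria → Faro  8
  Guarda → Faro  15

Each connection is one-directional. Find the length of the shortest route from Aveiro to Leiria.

Paths from Aveiro to Leiria:
Aveiro - Braga - Guarda - Leiria: 25 + 16 + 23 = 64
Aveiro - Braga - Guarda - Faro - Leiria: 25 + 16 + 15 + 6 = 62
Aveiro - Braga - Guarda - Faro - Évora - Leiria: 25 + 16 + 15 + 23 + 19 = 98
Shortest: 62 km.

62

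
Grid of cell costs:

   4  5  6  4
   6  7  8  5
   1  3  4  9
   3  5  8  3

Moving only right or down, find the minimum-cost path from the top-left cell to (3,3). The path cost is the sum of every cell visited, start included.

One optimal route is [0,0]→[1,0]→[2,0]→[2,1]→[2,2]→[3,2]→[3,3].
Its cost is 4 + 6 + 1 + 3 + 4 + 8 + 3 = 29.

29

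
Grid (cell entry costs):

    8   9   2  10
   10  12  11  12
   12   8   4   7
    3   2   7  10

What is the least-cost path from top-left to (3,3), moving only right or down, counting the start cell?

Best path: r0c0→r0c1→r0c2→r1c2→r2c2→r2c3→r3c3
Cost: 8 + 9 + 2 + 11 + 4 + 7 + 10 = 51
(Top row then right column would cost 58.)

51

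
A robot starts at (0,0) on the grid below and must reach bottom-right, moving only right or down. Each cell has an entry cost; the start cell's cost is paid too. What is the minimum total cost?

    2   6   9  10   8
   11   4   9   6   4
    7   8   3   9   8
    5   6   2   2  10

Take (0,0) -> (0,1) -> (1,1) -> (2,1) -> (2,2) -> (3,2) -> (3,3) -> (3,4) for a total of 2 + 6 + 4 + 8 + 3 + 2 + 2 + 10 = 37.

37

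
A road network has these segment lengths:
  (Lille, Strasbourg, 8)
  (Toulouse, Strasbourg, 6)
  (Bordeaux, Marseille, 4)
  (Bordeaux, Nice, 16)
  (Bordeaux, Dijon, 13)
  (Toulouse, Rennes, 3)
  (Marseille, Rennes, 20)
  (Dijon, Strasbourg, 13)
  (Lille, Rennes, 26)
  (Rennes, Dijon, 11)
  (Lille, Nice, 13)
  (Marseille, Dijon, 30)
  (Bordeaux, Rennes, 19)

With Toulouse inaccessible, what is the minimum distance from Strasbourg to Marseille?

Some routes from Strasbourg to Marseille avoiding Toulouse:
Strasbourg - Dijon - Rennes - Marseille: 13 + 11 + 20 = 44
Strasbourg - Lille - Nice - Bordeaux - Marseille: 8 + 13 + 16 + 4 = 41
Strasbourg - Dijon - Marseille: 13 + 30 = 43
Strasbourg - Dijon - Bordeaux - Marseille: 13 + 13 + 4 = 30
The minimum is 30.

30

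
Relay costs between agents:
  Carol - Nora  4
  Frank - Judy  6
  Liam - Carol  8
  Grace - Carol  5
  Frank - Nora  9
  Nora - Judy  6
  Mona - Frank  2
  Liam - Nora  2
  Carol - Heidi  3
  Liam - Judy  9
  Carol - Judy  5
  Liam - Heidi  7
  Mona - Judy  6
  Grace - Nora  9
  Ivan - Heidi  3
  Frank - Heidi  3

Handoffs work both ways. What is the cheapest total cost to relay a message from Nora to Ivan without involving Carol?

Some routes from Nora to Ivan avoiding Carol:
Nora-Judy-Mona-Frank-Heidi-Ivan: 6 + 6 + 2 + 3 + 3 = 20
Nora-Judy-Frank-Heidi-Ivan: 6 + 6 + 3 + 3 = 18
Nora-Liam-Heidi-Ivan: 2 + 7 + 3 = 12
Nora-Frank-Heidi-Ivan: 9 + 3 + 3 = 15
Nora-Liam-Judy-Frank-Heidi-Ivan: 2 + 9 + 6 + 3 + 3 = 23
Shortest: 12.

12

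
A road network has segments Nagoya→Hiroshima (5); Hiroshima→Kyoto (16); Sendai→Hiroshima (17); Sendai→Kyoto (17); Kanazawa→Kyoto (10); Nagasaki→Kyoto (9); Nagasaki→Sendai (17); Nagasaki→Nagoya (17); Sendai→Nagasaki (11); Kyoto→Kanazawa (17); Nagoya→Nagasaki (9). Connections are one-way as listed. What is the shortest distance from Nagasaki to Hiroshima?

22

Routes from Nagasaki to Hiroshima:
Nagasaki - Nagoya - Hiroshima: 17 + 5 = 22
Nagasaki - Sendai - Hiroshima: 17 + 17 = 34
Best route has total 22.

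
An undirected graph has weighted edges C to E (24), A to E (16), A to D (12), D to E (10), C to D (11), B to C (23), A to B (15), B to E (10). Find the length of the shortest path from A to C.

Some routes from A to C:
A - E - D - C: 16 + 10 + 11 = 37
A - D - C: 12 + 11 = 23
A - B - C: 15 + 23 = 38
A - D - E - C: 12 + 10 + 24 = 46
A - E - C: 16 + 24 = 40
Shortest: 23.

23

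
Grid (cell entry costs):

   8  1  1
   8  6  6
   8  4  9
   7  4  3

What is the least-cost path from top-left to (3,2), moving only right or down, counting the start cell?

Best path: [0,0]→[0,1]→[1,1]→[2,1]→[3,1]→[3,2]
Cost: 8 + 1 + 6 + 4 + 4 + 3 = 26
For comparison, the top-then-right route costs 28.

26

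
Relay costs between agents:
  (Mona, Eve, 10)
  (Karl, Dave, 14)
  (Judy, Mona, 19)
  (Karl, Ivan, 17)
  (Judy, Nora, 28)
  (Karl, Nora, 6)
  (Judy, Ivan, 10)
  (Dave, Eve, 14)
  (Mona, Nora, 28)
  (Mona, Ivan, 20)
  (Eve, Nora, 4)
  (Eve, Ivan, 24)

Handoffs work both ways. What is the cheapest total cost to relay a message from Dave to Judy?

Checking several routes:
Dave -> Eve -> Nora -> Judy: 14 + 4 + 28 = 46
Dave -> Eve -> Mona -> Judy: 14 + 10 + 19 = 43
Dave -> Karl -> Ivan -> Judy: 14 + 17 + 10 = 41
Best route has total 41.

41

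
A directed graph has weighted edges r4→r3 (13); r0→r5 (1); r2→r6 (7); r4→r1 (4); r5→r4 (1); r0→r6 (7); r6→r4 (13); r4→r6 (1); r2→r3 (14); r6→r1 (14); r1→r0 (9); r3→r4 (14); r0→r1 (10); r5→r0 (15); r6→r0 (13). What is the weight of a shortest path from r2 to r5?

Checking several routes:
r2 -> r6 -> r1 -> r0 -> r5: 7 + 14 + 9 + 1 = 31
r2 -> r6 -> r0 -> r5: 7 + 13 + 1 = 21
r2 -> r6 -> r4 -> r1 -> r0 -> r5: 7 + 13 + 4 + 9 + 1 = 34
Best route has total 21.

21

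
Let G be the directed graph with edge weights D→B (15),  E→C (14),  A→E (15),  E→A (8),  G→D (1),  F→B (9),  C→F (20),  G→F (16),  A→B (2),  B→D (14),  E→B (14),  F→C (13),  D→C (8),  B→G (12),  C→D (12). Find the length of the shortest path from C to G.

Candidate routes:
C-F-B-G: 20 + 9 + 12 = 41
C-D-B-G: 12 + 15 + 12 = 39
Shortest: 39.

39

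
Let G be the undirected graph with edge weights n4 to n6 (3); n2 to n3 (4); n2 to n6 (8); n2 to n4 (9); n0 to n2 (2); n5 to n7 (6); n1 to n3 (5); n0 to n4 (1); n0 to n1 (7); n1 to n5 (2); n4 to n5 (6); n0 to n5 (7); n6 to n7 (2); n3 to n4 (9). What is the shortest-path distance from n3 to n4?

7

Some routes from n3 to n4:
n3 -> n1 -> n0 -> n4: 5 + 7 + 1 = 13
n3 -> n4: 9
n3 -> n2 -> n6 -> n4: 4 + 8 + 3 = 15
n3 -> n2 -> n4: 4 + 9 = 13
n3 -> n2 -> n0 -> n4: 4 + 2 + 1 = 7
n3 -> n1 -> n5 -> n4: 5 + 2 + 6 = 13
The minimum is 7.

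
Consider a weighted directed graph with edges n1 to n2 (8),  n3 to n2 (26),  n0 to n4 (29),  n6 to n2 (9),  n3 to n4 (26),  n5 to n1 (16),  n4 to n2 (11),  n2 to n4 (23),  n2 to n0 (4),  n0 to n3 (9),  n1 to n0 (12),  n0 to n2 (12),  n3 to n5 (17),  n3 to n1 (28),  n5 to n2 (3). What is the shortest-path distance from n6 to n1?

50

Routes from n6 to n1:
n6 → n2 → n0 → n3 → n5 → n1: 9 + 4 + 9 + 17 + 16 = 55
n6 → n2 → n0 → n3 → n1: 9 + 4 + 9 + 28 = 50
The minimum is 50.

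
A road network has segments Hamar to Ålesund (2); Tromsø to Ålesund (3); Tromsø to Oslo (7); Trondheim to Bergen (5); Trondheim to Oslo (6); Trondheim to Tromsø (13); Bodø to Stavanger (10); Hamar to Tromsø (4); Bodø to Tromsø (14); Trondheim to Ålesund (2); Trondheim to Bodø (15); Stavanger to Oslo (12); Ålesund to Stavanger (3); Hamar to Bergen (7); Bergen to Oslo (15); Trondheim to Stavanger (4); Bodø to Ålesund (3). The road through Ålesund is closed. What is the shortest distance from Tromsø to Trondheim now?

Comparing a few candidate routes:
Tromsø -> Trondheim: 13
Tromsø -> Hamar -> Bergen -> Trondheim: 4 + 7 + 5 = 16
Tromsø -> Oslo -> Trondheim: 7 + 6 = 13
Tromsø -> Oslo -> Stavanger -> Trondheim: 7 + 12 + 4 = 23
Tromsø -> Oslo -> Bergen -> Trondheim: 7 + 15 + 5 = 27
Tromsø -> Bodø -> Stavanger -> Trondheim: 14 + 10 + 4 = 28
Shortest: 13.

13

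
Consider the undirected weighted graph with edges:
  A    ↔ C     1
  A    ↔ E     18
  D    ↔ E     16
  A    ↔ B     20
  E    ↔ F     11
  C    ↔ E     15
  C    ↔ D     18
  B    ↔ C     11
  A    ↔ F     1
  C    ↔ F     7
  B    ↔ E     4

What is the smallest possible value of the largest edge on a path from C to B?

Checking several routes:
C → A → F → E → B: max(1, 1, 11, 4) = 11
C → D → E → B: max(18, 16, 4) = 18
C → E → B: max(15, 4) = 15
C → B: max(11) = 11
C → F → E → B: max(7, 11, 4) = 11
The minimum achievable maximum is 11.

11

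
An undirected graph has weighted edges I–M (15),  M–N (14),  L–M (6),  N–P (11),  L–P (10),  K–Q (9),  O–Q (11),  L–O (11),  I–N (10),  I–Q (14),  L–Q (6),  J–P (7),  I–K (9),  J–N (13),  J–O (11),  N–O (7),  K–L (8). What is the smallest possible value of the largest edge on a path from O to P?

10

A few of the O→P routes:
O→L→K→I→N→P: max(11, 8, 9, 10, 11) = 11
O→N→I→K→L→P: max(7, 10, 9, 8, 10) = 10
O→N→I→K→Q→L→P: max(7, 10, 9, 9, 6, 10) = 10
O→L→Q→K→I→N→P: max(11, 6, 9, 9, 10, 11) = 11
O→N→P: max(7, 11) = 11
The minimum achievable maximum is 10.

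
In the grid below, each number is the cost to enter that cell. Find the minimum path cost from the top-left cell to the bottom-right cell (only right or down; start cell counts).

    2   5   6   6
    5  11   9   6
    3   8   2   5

25

Best path: r0c0 -> r1c0 -> r2c0 -> r2c1 -> r2c2 -> r2c3
Cost: 2 + 5 + 3 + 8 + 2 + 5 = 25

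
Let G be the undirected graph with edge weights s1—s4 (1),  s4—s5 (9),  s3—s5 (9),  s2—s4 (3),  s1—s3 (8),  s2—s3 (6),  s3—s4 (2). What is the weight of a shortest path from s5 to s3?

Paths from s5 to s3:
s5 -> s3: 9
s5 -> s4 -> s2 -> s3: 9 + 3 + 6 = 18
s5 -> s4 -> s1 -> s3: 9 + 1 + 8 = 18
s5 -> s4 -> s3: 9 + 2 = 11
Best route has total 9.

9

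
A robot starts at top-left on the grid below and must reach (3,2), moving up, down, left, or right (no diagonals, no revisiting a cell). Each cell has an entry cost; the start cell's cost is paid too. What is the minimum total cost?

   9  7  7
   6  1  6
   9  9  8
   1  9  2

Best path: (0,0) → (1,0) → (1,1) → (1,2) → (2,2) → (3,2)
Cost: 9 + 6 + 1 + 6 + 8 + 2 = 32

32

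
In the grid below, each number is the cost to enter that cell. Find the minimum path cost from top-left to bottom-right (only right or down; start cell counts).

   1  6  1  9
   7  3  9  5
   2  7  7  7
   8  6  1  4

28

Cheapest: (0,0) -> (0,1) -> (1,1) -> (2,1) -> (3,1) -> (3,2) -> (3,3)
  1 + 6 + 3 + 7 + 6 + 1 + 4 = 28
(Top row then right column would cost 33.)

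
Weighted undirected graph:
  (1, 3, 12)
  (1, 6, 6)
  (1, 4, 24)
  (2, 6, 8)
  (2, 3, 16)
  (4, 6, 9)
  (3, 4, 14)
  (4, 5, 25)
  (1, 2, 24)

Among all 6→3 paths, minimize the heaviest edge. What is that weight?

Checking several routes:
6 → 1 → 2 → 3: max(6, 24, 16) = 24
6 → 2 → 3: max(8, 16) = 16
6 → 4 → 3: max(9, 14) = 14
6 → 1 → 3: max(6, 12) = 12
Smallest bottleneck: 12.

12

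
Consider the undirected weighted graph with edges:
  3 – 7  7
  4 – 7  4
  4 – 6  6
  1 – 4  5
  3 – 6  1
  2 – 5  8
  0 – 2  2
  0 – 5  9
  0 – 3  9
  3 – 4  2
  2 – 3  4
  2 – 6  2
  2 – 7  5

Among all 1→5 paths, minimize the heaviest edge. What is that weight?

Checking several routes:
1→4→6→3→2→5: max(5, 6, 1, 4, 8) = 8
1→4→3→2→5: max(5, 2, 4, 8) = 8
1→4→3→7→2→5: max(5, 2, 7, 5, 8) = 8
1→4→6→2→5: max(5, 6, 2, 8) = 8
1→4→3→6→2→5: max(5, 2, 1, 2, 8) = 8
1→4→6→3→7→2→5: max(5, 6, 1, 7, 5, 8) = 8
Smallest bottleneck: 8.

8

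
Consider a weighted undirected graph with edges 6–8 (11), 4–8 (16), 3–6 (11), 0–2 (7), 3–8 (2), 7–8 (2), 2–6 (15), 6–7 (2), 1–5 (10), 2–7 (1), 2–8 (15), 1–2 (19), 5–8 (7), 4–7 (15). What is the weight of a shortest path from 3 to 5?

Some routes from 3 to 5:
3 -> 8 -> 5: 2 + 7 = 9
3 -> 6 -> 7 -> 8 -> 5: 11 + 2 + 2 + 7 = 22
3 -> 6 -> 8 -> 5: 11 + 11 + 7 = 29
3 -> 6 -> 2 -> 7 -> 8 -> 5: 11 + 15 + 1 + 2 + 7 = 36
3 -> 6 -> 7 -> 2 -> 8 -> 5: 11 + 2 + 1 + 15 + 7 = 36
3 -> 8 -> 7 -> 2 -> 1 -> 5: 2 + 2 + 1 + 19 + 10 = 34
Best route has total 9.

9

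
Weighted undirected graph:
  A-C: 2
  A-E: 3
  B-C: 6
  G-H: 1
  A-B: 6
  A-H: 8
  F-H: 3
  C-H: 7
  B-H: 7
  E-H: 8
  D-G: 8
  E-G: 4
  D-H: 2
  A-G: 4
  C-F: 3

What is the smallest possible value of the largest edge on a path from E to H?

3

A few of the E→H routes:
E-A-C-F-H: max(3, 2, 3, 3) = 3
E-G-H: max(4, 1) = 4
E-A-G-H: max(3, 4, 1) = 4
E-G-A-C-F-H: max(4, 4, 2, 3, 3) = 4
The minimum achievable maximum is 3.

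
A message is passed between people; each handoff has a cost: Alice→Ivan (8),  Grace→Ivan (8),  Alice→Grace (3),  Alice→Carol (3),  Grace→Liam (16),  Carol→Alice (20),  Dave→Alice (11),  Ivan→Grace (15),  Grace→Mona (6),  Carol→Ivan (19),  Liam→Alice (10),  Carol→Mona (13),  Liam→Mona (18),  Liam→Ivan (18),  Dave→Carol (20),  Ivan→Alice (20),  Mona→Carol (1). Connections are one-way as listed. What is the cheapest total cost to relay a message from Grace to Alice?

26

A few of the Grace→Alice routes:
Grace-Liam-Alice: 16 + 10 = 26
Grace-Mona-Carol-Ivan-Alice: 6 + 1 + 19 + 20 = 46
Grace-Mona-Carol-Alice: 6 + 1 + 20 = 27
Grace-Ivan-Alice: 8 + 20 = 28
Best route has total 26.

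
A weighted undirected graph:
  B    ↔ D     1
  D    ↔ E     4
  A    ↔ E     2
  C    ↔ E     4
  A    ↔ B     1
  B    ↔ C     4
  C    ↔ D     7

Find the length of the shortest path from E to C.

Checking several routes:
E -> C: 4
E -> A -> B -> C: 2 + 1 + 4 = 7
E -> D -> B -> C: 4 + 1 + 4 = 9
Shortest: 4.

4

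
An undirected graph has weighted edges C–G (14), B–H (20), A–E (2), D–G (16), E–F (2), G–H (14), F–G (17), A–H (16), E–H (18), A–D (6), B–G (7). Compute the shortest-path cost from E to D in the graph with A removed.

Paths from E to D avoiding A:
E - H - B - G - D: 18 + 20 + 7 + 16 = 61
E - H - G - D: 18 + 14 + 16 = 48
E - F - G - D: 2 + 17 + 16 = 35
Best route has total 35.

35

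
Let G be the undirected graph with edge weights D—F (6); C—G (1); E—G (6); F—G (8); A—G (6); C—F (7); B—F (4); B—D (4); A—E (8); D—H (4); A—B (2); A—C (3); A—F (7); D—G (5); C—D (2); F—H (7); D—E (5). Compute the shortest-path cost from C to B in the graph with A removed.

6

A few of the C→B routes:
C -> F -> B: 7 + 4 = 11
C -> D -> F -> B: 2 + 6 + 4 = 12
C -> G -> F -> B: 1 + 8 + 4 = 13
C -> G -> D -> F -> B: 1 + 5 + 6 + 4 = 16
C -> D -> B: 2 + 4 = 6
C -> G -> D -> B: 1 + 5 + 4 = 10
Shortest: 6.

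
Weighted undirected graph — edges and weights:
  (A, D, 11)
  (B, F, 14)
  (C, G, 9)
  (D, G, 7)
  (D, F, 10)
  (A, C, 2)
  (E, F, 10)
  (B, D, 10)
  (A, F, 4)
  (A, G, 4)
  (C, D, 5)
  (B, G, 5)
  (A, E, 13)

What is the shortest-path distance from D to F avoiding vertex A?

Routes from D to F avoiding A:
D→G→B→F: 7 + 5 + 14 = 26
D→B→F: 10 + 14 = 24
D→F: 10
D→C→G→B→F: 5 + 9 + 5 + 14 = 33
The minimum is 10.

10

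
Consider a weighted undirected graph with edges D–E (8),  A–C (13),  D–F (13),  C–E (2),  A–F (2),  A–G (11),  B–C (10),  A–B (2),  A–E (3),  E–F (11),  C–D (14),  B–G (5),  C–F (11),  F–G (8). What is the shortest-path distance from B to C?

7

Some routes from B to C:
B -> A -> F -> E -> C: 2 + 2 + 11 + 2 = 17
B -> A -> E -> C: 2 + 3 + 2 = 7
B -> A -> C: 2 + 13 = 15
B -> A -> F -> C: 2 + 2 + 11 = 15
B -> C: 10
B -> G -> F -> A -> E -> C: 5 + 8 + 2 + 3 + 2 = 20
The minimum is 7.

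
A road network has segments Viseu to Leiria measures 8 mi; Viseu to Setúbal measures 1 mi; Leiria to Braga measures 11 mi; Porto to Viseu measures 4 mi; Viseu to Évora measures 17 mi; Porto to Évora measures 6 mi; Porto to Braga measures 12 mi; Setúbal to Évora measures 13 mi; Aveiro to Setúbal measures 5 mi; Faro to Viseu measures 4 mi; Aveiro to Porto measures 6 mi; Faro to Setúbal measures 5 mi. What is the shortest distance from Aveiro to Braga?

A few of the Aveiro→Braga routes:
Aveiro - Setúbal - Viseu - Porto - Braga: 5 + 1 + 4 + 12 = 22
Aveiro - Porto - Viseu - Leiria - Braga: 6 + 4 + 8 + 11 = 29
Aveiro - Setúbal - Viseu - Leiria - Braga: 5 + 1 + 8 + 11 = 25
Aveiro - Setúbal - Faro - Viseu - Porto - Braga: 5 + 5 + 4 + 4 + 12 = 30
Aveiro - Porto - Braga: 6 + 12 = 18
The minimum is 18 mi.

18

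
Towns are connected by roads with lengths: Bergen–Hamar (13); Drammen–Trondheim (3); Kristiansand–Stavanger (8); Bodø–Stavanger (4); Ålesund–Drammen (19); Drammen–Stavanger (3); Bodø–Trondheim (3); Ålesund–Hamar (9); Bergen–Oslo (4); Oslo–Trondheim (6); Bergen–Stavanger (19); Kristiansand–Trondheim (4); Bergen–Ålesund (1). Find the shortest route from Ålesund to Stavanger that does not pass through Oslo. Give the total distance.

Paths from Ålesund to Stavanger avoiding Oslo:
Ålesund -> Hamar -> Bergen -> Stavanger: 9 + 13 + 19 = 41
Ålesund -> Drammen -> Stavanger: 19 + 3 = 22
Ålesund -> Drammen -> Trondheim -> Bodø -> Stavanger: 19 + 3 + 3 + 4 = 29
Ålesund -> Bergen -> Stavanger: 1 + 19 = 20
Ålesund -> Drammen -> Trondheim -> Kristiansand -> Stavanger: 19 + 3 + 4 + 8 = 34
Shortest: 20.

20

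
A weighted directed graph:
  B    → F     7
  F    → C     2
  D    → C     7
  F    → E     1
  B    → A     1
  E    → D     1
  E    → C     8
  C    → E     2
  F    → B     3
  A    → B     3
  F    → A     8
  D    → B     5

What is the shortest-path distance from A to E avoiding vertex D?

11

Routes from A to E avoiding D:
A - B - F - C - E: 3 + 7 + 2 + 2 = 14
A - B - F - E: 3 + 7 + 1 = 11
Shortest: 11.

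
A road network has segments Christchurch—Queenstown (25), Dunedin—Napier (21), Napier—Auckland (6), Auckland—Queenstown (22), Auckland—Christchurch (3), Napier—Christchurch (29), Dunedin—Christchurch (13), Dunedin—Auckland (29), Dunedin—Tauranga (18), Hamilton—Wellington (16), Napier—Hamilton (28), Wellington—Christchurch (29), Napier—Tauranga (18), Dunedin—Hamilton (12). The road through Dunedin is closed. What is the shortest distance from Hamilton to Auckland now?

34

Comparing a few candidate routes:
Hamilton → Napier → Auckland: 28 + 6 = 34
Hamilton → Wellington → Christchurch → Queenstown → Auckland: 16 + 29 + 25 + 22 = 92
Hamilton → Wellington → Christchurch → Auckland: 16 + 29 + 3 = 48
Hamilton → Napier → Christchurch → Auckland: 28 + 29 + 3 = 60
Hamilton → Wellington → Christchurch → Napier → Auckland: 16 + 29 + 29 + 6 = 80
Best route has total 34 km.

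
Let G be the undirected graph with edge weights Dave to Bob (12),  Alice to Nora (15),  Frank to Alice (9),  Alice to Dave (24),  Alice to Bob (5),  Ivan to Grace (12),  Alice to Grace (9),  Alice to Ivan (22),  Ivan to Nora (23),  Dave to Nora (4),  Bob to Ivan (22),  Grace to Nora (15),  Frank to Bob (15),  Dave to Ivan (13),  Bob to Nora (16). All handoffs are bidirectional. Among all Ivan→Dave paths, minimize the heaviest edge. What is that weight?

12

Some routes from Ivan to Dave:
Ivan→Grace→Nora→Dave: max(12, 15, 4) = 15
Ivan→Grace→Alice→Bob→Dave: max(12, 9, 5, 12) = 12
Ivan→Dave: max(13) = 13
The minimum achievable maximum is 12.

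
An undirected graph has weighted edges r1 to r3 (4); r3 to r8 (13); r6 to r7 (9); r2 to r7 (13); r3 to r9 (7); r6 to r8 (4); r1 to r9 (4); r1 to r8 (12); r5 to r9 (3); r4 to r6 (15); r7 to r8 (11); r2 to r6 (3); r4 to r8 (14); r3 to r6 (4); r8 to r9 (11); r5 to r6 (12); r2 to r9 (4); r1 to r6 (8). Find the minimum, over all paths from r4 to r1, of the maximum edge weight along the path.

14

A few of the r4→r1 routes:
r4 → r8 → r7 → r6 → r3 → r1: max(14, 11, 9, 4, 4) = 14
r4 → r8 → r7 → r6 → r3 → r9 → r1: max(14, 11, 9, 4, 7, 4) = 14
r4 → r8 → r7 → r6 → r5 → r9 → r1: max(14, 11, 9, 12, 3, 4) = 14
r4 → r8 → r7 → r6 → r5 → r9 → r3 → r1: max(14, 11, 9, 12, 3, 7, 4) = 14
Smallest bottleneck: 14.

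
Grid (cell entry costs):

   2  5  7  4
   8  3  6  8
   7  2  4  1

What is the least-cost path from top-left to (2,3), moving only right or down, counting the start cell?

Best path: (0,0) (0,1) (1,1) (2,1) (2,2) (2,3)
Cost: 2 + 5 + 3 + 2 + 4 + 1 = 17
For comparison, the top-then-right route costs 27.

17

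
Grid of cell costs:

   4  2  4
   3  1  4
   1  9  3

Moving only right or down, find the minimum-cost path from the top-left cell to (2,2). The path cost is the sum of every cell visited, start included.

14

Path [0,0] → [0,1] → [1,1] → [1,2] → [2,2]: 4 + 2 + 1 + 4 + 3 = 14.
For comparison, the top-then-right route costs 17.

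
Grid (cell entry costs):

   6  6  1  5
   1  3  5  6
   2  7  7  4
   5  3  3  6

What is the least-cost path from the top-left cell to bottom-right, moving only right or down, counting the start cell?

26

One optimal route is (0,0) (1,0) (2,0) (3,0) (3,1) (3,2) (3,3).
Its cost is 6 + 1 + 2 + 5 + 3 + 3 + 6 = 26.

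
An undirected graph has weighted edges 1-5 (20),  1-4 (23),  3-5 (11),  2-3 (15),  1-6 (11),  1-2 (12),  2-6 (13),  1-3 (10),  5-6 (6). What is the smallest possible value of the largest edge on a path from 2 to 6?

Comparing a few candidate routes:
2-6: max(13) = 13
2-3-1-6: max(15, 10, 11) = 15
2-1-6: max(12, 11) = 12
2-3-5-6: max(15, 11, 6) = 15
2-1-3-5-6: max(12, 10, 11, 6) = 12
2-1-5-6: max(12, 20, 6) = 20
The minimum achievable maximum is 12.

12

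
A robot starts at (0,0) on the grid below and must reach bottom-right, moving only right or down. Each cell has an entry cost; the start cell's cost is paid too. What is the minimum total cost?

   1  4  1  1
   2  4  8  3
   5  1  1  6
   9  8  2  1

Cheapest: (0,0) -> (1,0) -> (1,1) -> (2,1) -> (2,2) -> (3,2) -> (3,3)
  1 + 2 + 4 + 1 + 1 + 2 + 1 = 12
(Top row then right column would cost 17.)

12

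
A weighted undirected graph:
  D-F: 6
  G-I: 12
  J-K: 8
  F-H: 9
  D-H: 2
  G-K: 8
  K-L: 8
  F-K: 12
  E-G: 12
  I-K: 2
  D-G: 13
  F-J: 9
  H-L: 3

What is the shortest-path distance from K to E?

20

Checking several routes:
K -> L -> H -> D -> G -> E: 8 + 3 + 2 + 13 + 12 = 38
K -> G -> E: 8 + 12 = 20
K -> J -> F -> D -> G -> E: 8 + 9 + 6 + 13 + 12 = 48
K -> F -> D -> G -> E: 12 + 6 + 13 + 12 = 43
K -> I -> G -> E: 2 + 12 + 12 = 26
Shortest: 20.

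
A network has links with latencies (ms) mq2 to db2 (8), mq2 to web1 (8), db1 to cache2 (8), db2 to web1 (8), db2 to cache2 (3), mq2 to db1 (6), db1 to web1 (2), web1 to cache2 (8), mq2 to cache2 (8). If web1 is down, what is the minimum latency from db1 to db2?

Routes from db1 to db2 avoiding web1:
db1 → mq2 → cache2 → db2: 6 + 8 + 3 = 17
db1 → cache2 → mq2 → db2: 8 + 8 + 8 = 24
db1 → cache2 → db2: 8 + 3 = 11
db1 → mq2 → db2: 6 + 8 = 14
Best route has total 11 ms.

11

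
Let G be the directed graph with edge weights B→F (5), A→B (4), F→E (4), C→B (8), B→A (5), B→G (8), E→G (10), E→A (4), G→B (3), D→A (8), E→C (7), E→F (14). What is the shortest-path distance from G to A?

8

Paths from G to A:
G → B → A: 3 + 5 = 8
G → B → F → E → A: 3 + 5 + 4 + 4 = 16
The minimum is 8.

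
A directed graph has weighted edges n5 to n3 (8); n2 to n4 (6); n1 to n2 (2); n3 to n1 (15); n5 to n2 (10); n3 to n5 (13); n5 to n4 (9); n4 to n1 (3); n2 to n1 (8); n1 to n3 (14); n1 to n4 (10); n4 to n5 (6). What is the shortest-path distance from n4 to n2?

Some routes from n4 to n2:
n4 -> n1 -> n2: 3 + 2 = 5
n4 -> n5 -> n3 -> n1 -> n2: 6 + 8 + 15 + 2 = 31
n4 -> n5 -> n2: 6 + 10 = 16
Best route has total 5.

5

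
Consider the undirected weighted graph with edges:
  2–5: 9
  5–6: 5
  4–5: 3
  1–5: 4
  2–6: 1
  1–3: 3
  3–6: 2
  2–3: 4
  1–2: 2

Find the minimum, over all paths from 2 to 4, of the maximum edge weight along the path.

Some routes from 2 to 4:
2→3→1→5→4: max(4, 3, 4, 3) = 4
2→1→5→4: max(2, 4, 3) = 4
2→6→3→1→5→4: max(1, 2, 3, 4, 3) = 4
2→3→6→5→4: max(4, 2, 5, 3) = 5
2→6→5→4: max(1, 5, 3) = 5
Smallest bottleneck: 4.

4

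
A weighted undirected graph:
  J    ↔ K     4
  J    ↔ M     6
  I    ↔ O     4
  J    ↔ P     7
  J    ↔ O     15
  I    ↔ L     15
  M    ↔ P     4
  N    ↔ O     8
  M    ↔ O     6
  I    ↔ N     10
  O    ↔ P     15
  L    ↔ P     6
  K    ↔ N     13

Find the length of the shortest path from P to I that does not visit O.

21

Candidate routes:
P-L-I: 6 + 15 = 21
P-M-J-K-N-I: 4 + 6 + 4 + 13 + 10 = 37
P-J-K-N-I: 7 + 4 + 13 + 10 = 34
Best route has total 21.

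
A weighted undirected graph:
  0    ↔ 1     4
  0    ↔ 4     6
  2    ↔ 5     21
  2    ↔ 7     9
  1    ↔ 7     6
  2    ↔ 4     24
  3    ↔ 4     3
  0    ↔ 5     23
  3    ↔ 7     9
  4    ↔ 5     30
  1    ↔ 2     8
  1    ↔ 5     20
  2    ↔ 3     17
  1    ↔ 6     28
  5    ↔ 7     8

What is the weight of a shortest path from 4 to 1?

A few of the 4→1 routes:
4 -> 2 -> 1: 24 + 8 = 32
4 -> 0 -> 1: 6 + 4 = 10
4 -> 3 -> 2 -> 1: 3 + 17 + 8 = 28
4 -> 3 -> 7 -> 2 -> 1: 3 + 9 + 9 + 8 = 29
4 -> 3 -> 7 -> 1: 3 + 9 + 6 = 18
Shortest: 10.

10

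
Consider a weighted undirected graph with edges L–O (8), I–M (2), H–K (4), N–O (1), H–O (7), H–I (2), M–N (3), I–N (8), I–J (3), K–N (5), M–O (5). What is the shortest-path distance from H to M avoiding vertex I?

11

Routes from H to M avoiding I:
H → O → M: 7 + 5 = 12
H → O → N → M: 7 + 1 + 3 = 11
H → K → N → M: 4 + 5 + 3 = 12
H → K → N → O → M: 4 + 5 + 1 + 5 = 15
The minimum is 11.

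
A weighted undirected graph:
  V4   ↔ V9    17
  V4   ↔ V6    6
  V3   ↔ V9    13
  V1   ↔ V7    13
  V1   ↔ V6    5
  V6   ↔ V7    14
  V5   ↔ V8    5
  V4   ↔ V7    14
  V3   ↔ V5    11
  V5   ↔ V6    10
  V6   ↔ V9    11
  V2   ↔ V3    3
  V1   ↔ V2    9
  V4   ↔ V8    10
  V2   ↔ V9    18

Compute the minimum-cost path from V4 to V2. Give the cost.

20

Comparing a few candidate routes:
V4 - V8 - V5 - V3 - V2: 10 + 5 + 11 + 3 = 29
V4 - V6 - V1 - V2: 6 + 5 + 9 = 20
V4 - V6 - V9 - V3 - V2: 6 + 11 + 13 + 3 = 33
V4 - V9 - V2: 17 + 18 = 35
V4 - V6 - V5 - V3 - V2: 6 + 10 + 11 + 3 = 30
V4 - V9 - V3 - V2: 17 + 13 + 3 = 33
Shortest: 20.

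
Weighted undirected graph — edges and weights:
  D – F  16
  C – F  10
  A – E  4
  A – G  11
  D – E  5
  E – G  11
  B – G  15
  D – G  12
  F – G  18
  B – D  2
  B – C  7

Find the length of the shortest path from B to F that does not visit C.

18

A few of the B→F routes:
B→G→F: 15 + 18 = 33
B→D→F: 2 + 16 = 18
B→D→E→A→G→F: 2 + 5 + 4 + 11 + 18 = 40
B→D→E→G→F: 2 + 5 + 11 + 18 = 36
B→D→G→F: 2 + 12 + 18 = 32
Shortest: 18.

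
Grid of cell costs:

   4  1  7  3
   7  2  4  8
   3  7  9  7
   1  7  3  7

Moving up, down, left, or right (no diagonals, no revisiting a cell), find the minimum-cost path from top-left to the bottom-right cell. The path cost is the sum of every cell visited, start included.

30

Best path: (0,0) -> (0,1) -> (1,1) -> (1,2) -> (2,2) -> (3,2) -> (3,3)
Cost: 4 + 1 + 2 + 4 + 9 + 3 + 7 = 30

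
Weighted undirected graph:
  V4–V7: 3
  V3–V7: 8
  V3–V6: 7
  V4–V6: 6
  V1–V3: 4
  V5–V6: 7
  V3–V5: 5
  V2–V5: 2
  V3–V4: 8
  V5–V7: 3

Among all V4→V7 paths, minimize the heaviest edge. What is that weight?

Comparing a few candidate routes:
V4-V6-V3-V7: max(6, 7, 8) = 8
V4-V6-V3-V5-V7: max(6, 7, 5, 3) = 7
V4-V7: max(3) = 3
V4-V6-V5-V7: max(6, 7, 3) = 7
Best route has worst link 3.

3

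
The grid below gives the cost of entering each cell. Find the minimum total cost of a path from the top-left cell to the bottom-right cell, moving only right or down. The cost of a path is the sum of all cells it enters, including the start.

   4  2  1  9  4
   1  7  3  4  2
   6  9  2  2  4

18

Cheapest: r0c0→r0c1→r0c2→r1c2→r2c2→r2c3→r2c4
  4 + 2 + 1 + 3 + 2 + 2 + 4 = 18
For comparison, the top-then-right route costs 26.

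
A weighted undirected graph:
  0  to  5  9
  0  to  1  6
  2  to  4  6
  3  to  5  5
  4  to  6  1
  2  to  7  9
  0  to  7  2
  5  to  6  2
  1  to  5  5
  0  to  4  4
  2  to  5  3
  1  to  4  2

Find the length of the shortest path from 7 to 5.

9

Comparing a few candidate routes:
7 -> 2 -> 5: 9 + 3 = 12
7 -> 0 -> 4 -> 6 -> 5: 2 + 4 + 1 + 2 = 9
7 -> 0 -> 5: 2 + 9 = 11
Best route has total 9.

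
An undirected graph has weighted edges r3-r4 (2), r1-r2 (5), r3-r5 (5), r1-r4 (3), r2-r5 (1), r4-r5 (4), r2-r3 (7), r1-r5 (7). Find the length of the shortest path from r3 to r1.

5

Comparing a few candidate routes:
r3 - r4 - r1: 2 + 3 = 5
r3 - r2 - r1: 7 + 5 = 12
r3 - r4 - r5 - r2 - r1: 2 + 4 + 1 + 5 = 12
r3 - r5 - r2 - r1: 5 + 1 + 5 = 11
r3 - r5 - r4 - r1: 5 + 4 + 3 = 12
r3 - r5 - r1: 5 + 7 = 12
Best route has total 5.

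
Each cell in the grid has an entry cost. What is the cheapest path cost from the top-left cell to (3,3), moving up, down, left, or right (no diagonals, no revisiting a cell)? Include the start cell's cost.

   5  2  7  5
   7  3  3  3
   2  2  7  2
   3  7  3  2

20

One optimal route is r0c0 -> r0c1 -> r1c1 -> r1c2 -> r1c3 -> r2c3 -> r3c3.
Its cost is 5 + 2 + 3 + 3 + 3 + 2 + 2 = 20.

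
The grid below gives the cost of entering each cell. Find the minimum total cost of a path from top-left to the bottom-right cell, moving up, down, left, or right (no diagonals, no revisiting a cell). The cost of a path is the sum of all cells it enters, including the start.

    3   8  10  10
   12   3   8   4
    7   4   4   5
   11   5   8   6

33

Path (0,0) -> (0,1) -> (1,1) -> (2,1) -> (2,2) -> (2,3) -> (3,3): 3 + 8 + 3 + 4 + 4 + 5 + 6 = 33.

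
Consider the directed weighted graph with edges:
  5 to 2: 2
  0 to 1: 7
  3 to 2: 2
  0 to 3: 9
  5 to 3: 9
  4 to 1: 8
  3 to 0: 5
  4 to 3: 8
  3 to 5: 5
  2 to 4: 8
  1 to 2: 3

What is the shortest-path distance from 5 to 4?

Candidate routes:
5 - 3 - 0 - 1 - 2 - 4: 9 + 5 + 7 + 3 + 8 = 32
5 - 2 - 4: 2 + 8 = 10
5 - 3 - 2 - 4: 9 + 2 + 8 = 19
The minimum is 10.

10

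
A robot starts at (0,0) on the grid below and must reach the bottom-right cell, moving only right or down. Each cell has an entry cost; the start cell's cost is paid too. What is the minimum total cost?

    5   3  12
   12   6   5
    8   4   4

Take [0,0] [0,1] [1,1] [2,1] [2,2] for a total of 5 + 3 + 6 + 4 + 4 = 22.
(Top row then right column would cost 29.)

22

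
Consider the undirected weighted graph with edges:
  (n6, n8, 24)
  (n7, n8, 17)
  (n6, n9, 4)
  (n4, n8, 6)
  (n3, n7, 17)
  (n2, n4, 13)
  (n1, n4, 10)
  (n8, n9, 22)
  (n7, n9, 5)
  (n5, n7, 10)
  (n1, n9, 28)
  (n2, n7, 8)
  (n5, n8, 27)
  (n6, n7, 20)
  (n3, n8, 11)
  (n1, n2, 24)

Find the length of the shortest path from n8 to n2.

19

A few of the n8→n2 routes:
n8→n9→n7→n2: 22 + 5 + 8 = 35
n8→n7→n2: 17 + 8 = 25
n8→n4→n2: 6 + 13 = 19
n8→n3→n7→n2: 11 + 17 + 8 = 36
Best route has total 19.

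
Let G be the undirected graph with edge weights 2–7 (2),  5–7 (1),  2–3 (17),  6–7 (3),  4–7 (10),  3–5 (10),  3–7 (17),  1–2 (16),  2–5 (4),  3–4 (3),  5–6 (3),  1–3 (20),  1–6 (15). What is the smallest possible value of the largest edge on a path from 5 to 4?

10

Some routes from 5 to 4:
5→6→1→2→7→4: max(3, 15, 16, 2, 10) = 16
5→3→4: max(10, 3) = 10
5→6→7→4: max(3, 3, 10) = 10
5→2→7→4: max(4, 2, 10) = 10
5→7→4: max(1, 10) = 10
Smallest bottleneck: 10.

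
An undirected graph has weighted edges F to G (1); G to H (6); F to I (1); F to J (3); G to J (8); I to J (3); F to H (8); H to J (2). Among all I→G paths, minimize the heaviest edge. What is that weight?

1

A few of the I→G routes:
I -> J -> F -> G: max(3, 3, 1) = 3
I -> J -> H -> G: max(3, 2, 6) = 6
I -> F -> G: max(1, 1) = 1
Best route has worst link 1.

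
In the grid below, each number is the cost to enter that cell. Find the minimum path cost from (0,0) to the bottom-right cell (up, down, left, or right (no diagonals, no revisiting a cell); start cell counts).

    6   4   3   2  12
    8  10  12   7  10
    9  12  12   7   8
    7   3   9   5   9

Path [0,0] -> [0,1] -> [0,2] -> [0,3] -> [1,3] -> [2,3] -> [3,3] -> [3,4]: 6 + 4 + 3 + 2 + 7 + 7 + 5 + 9 = 43.

43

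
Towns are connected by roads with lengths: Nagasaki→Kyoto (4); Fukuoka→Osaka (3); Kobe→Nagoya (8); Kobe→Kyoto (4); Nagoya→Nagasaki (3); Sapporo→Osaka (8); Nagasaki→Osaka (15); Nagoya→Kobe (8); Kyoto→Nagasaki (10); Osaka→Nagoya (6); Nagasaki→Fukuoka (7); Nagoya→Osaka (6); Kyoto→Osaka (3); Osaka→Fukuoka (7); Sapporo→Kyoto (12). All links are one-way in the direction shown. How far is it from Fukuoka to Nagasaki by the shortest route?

12

Candidate routes:
Fukuoka → Osaka → Nagoya → Nagasaki: 3 + 6 + 3 = 12
Fukuoka → Osaka → Nagoya → Kobe → Kyoto → Nagasaki: 3 + 6 + 8 + 4 + 10 = 31
Best route has total 12.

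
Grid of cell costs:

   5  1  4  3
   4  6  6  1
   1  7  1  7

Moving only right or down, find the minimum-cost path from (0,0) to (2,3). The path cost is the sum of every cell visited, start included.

Best path: r0c0 → r0c1 → r0c2 → r0c3 → r1c3 → r2c3
Cost: 5 + 1 + 4 + 3 + 1 + 7 = 21

21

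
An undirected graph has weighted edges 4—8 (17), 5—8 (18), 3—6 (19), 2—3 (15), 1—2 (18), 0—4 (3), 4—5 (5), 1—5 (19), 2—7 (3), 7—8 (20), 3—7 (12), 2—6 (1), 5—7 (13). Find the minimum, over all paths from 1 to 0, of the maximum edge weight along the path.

Some routes from 1 to 0:
1-2-7-5-4-0: max(18, 3, 13, 5, 3) = 18
1-2-6-3-7-5-8-4-0: max(18, 1, 19, 12, 13, 18, 17, 3) = 19
1-2-3-7-5-4-0: max(18, 15, 12, 13, 5, 3) = 18
1-2-7-5-8-4-0: max(18, 3, 13, 18, 17, 3) = 18
1-2-3-7-5-8-4-0: max(18, 15, 12, 13, 18, 17, 3) = 18
Smallest bottleneck: 18.

18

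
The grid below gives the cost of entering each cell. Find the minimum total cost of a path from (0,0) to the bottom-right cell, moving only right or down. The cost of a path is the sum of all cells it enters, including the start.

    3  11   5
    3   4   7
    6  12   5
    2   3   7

One optimal route is (0,0) → (1,0) → (2,0) → (3,0) → (3,1) → (3,2).
Its cost is 3 + 3 + 6 + 2 + 3 + 7 = 24.

24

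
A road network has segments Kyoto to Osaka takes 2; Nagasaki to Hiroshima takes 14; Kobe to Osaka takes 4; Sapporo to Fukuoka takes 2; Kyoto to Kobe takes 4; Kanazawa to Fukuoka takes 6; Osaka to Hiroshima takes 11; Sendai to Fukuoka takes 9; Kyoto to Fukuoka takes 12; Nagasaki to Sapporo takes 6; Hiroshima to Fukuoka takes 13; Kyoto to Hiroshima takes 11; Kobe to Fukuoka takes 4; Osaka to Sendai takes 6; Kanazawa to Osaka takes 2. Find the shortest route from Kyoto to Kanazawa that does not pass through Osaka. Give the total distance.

Candidate routes:
Kyoto -> Kobe -> Fukuoka -> Kanazawa: 4 + 4 + 6 = 14
Kyoto -> Fukuoka -> Kanazawa: 12 + 6 = 18
Kyoto -> Hiroshima -> Fukuoka -> Kanazawa: 11 + 13 + 6 = 30
Kyoto -> Hiroshima -> Nagasaki -> Sapporo -> Fukuoka -> Kanazawa: 11 + 14 + 6 + 2 + 6 = 39
Best route has total 14.

14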